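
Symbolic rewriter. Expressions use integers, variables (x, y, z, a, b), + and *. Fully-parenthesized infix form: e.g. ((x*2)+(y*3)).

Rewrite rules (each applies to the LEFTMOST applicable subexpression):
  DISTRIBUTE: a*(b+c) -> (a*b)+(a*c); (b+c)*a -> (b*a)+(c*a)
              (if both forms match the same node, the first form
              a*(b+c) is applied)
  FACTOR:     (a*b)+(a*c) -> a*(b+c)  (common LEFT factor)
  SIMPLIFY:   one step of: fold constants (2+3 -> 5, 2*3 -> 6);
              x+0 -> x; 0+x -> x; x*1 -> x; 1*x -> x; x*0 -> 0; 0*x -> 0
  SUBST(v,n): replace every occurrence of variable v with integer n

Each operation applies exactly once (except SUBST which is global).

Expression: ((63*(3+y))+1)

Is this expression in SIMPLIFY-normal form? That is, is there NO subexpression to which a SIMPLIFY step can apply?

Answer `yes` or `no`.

Expression: ((63*(3+y))+1)
Scanning for simplifiable subexpressions (pre-order)...
  at root: ((63*(3+y))+1) (not simplifiable)
  at L: (63*(3+y)) (not simplifiable)
  at LR: (3+y) (not simplifiable)
Result: no simplifiable subexpression found -> normal form.

Answer: yes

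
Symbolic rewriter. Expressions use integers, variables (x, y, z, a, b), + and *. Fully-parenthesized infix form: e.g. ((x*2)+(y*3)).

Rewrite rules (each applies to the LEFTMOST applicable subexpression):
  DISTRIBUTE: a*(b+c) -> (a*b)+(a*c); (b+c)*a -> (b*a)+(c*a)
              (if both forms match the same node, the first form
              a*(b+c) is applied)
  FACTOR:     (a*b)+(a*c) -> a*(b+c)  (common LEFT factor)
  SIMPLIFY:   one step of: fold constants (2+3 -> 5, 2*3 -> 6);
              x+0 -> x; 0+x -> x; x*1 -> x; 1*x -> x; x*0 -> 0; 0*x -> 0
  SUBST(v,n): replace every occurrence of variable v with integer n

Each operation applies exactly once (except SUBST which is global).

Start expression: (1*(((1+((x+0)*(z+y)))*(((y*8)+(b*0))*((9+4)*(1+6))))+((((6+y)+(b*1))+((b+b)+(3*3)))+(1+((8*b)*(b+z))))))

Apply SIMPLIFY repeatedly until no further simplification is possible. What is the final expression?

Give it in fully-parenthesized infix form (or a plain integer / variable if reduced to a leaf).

Start: (1*(((1+((x+0)*(z+y)))*(((y*8)+(b*0))*((9+4)*(1+6))))+((((6+y)+(b*1))+((b+b)+(3*3)))+(1+((8*b)*(b+z))))))
Step 1: at root: (1*(((1+((x+0)*(z+y)))*(((y*8)+(b*0))*((9+4)*(1+6))))+((((6+y)+(b*1))+((b+b)+(3*3)))+(1+((8*b)*(b+z)))))) -> (((1+((x+0)*(z+y)))*(((y*8)+(b*0))*((9+4)*(1+6))))+((((6+y)+(b*1))+((b+b)+(3*3)))+(1+((8*b)*(b+z))))); overall: (1*(((1+((x+0)*(z+y)))*(((y*8)+(b*0))*((9+4)*(1+6))))+((((6+y)+(b*1))+((b+b)+(3*3)))+(1+((8*b)*(b+z)))))) -> (((1+((x+0)*(z+y)))*(((y*8)+(b*0))*((9+4)*(1+6))))+((((6+y)+(b*1))+((b+b)+(3*3)))+(1+((8*b)*(b+z)))))
Step 2: at LLRL: (x+0) -> x; overall: (((1+((x+0)*(z+y)))*(((y*8)+(b*0))*((9+4)*(1+6))))+((((6+y)+(b*1))+((b+b)+(3*3)))+(1+((8*b)*(b+z))))) -> (((1+(x*(z+y)))*(((y*8)+(b*0))*((9+4)*(1+6))))+((((6+y)+(b*1))+((b+b)+(3*3)))+(1+((8*b)*(b+z)))))
Step 3: at LRLR: (b*0) -> 0; overall: (((1+(x*(z+y)))*(((y*8)+(b*0))*((9+4)*(1+6))))+((((6+y)+(b*1))+((b+b)+(3*3)))+(1+((8*b)*(b+z))))) -> (((1+(x*(z+y)))*(((y*8)+0)*((9+4)*(1+6))))+((((6+y)+(b*1))+((b+b)+(3*3)))+(1+((8*b)*(b+z)))))
Step 4: at LRL: ((y*8)+0) -> (y*8); overall: (((1+(x*(z+y)))*(((y*8)+0)*((9+4)*(1+6))))+((((6+y)+(b*1))+((b+b)+(3*3)))+(1+((8*b)*(b+z))))) -> (((1+(x*(z+y)))*((y*8)*((9+4)*(1+6))))+((((6+y)+(b*1))+((b+b)+(3*3)))+(1+((8*b)*(b+z)))))
Step 5: at LRRL: (9+4) -> 13; overall: (((1+(x*(z+y)))*((y*8)*((9+4)*(1+6))))+((((6+y)+(b*1))+((b+b)+(3*3)))+(1+((8*b)*(b+z))))) -> (((1+(x*(z+y)))*((y*8)*(13*(1+6))))+((((6+y)+(b*1))+((b+b)+(3*3)))+(1+((8*b)*(b+z)))))
Step 6: at LRRR: (1+6) -> 7; overall: (((1+(x*(z+y)))*((y*8)*(13*(1+6))))+((((6+y)+(b*1))+((b+b)+(3*3)))+(1+((8*b)*(b+z))))) -> (((1+(x*(z+y)))*((y*8)*(13*7)))+((((6+y)+(b*1))+((b+b)+(3*3)))+(1+((8*b)*(b+z)))))
Step 7: at LRR: (13*7) -> 91; overall: (((1+(x*(z+y)))*((y*8)*(13*7)))+((((6+y)+(b*1))+((b+b)+(3*3)))+(1+((8*b)*(b+z))))) -> (((1+(x*(z+y)))*((y*8)*91))+((((6+y)+(b*1))+((b+b)+(3*3)))+(1+((8*b)*(b+z)))))
Step 8: at RLLR: (b*1) -> b; overall: (((1+(x*(z+y)))*((y*8)*91))+((((6+y)+(b*1))+((b+b)+(3*3)))+(1+((8*b)*(b+z))))) -> (((1+(x*(z+y)))*((y*8)*91))+((((6+y)+b)+((b+b)+(3*3)))+(1+((8*b)*(b+z)))))
Step 9: at RLRR: (3*3) -> 9; overall: (((1+(x*(z+y)))*((y*8)*91))+((((6+y)+b)+((b+b)+(3*3)))+(1+((8*b)*(b+z))))) -> (((1+(x*(z+y)))*((y*8)*91))+((((6+y)+b)+((b+b)+9))+(1+((8*b)*(b+z)))))
Fixed point: (((1+(x*(z+y)))*((y*8)*91))+((((6+y)+b)+((b+b)+9))+(1+((8*b)*(b+z)))))

Answer: (((1+(x*(z+y)))*((y*8)*91))+((((6+y)+b)+((b+b)+9))+(1+((8*b)*(b+z)))))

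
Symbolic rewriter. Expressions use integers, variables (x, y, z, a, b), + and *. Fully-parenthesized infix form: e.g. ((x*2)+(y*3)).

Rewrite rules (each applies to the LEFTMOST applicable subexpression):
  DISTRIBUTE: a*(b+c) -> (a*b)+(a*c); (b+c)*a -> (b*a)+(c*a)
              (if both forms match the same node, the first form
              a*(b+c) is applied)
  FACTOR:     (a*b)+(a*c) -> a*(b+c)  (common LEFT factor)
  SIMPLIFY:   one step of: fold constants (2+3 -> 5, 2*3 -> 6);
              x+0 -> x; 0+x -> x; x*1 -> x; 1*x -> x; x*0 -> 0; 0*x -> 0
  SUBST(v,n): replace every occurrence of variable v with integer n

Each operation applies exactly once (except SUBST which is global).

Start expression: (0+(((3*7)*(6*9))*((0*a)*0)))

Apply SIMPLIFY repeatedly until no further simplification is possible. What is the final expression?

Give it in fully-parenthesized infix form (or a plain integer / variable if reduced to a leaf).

Start: (0+(((3*7)*(6*9))*((0*a)*0)))
Step 1: at root: (0+(((3*7)*(6*9))*((0*a)*0))) -> (((3*7)*(6*9))*((0*a)*0)); overall: (0+(((3*7)*(6*9))*((0*a)*0))) -> (((3*7)*(6*9))*((0*a)*0))
Step 2: at LL: (3*7) -> 21; overall: (((3*7)*(6*9))*((0*a)*0)) -> ((21*(6*9))*((0*a)*0))
Step 3: at LR: (6*9) -> 54; overall: ((21*(6*9))*((0*a)*0)) -> ((21*54)*((0*a)*0))
Step 4: at L: (21*54) -> 1134; overall: ((21*54)*((0*a)*0)) -> (1134*((0*a)*0))
Step 5: at R: ((0*a)*0) -> 0; overall: (1134*((0*a)*0)) -> (1134*0)
Step 6: at root: (1134*0) -> 0; overall: (1134*0) -> 0
Fixed point: 0

Answer: 0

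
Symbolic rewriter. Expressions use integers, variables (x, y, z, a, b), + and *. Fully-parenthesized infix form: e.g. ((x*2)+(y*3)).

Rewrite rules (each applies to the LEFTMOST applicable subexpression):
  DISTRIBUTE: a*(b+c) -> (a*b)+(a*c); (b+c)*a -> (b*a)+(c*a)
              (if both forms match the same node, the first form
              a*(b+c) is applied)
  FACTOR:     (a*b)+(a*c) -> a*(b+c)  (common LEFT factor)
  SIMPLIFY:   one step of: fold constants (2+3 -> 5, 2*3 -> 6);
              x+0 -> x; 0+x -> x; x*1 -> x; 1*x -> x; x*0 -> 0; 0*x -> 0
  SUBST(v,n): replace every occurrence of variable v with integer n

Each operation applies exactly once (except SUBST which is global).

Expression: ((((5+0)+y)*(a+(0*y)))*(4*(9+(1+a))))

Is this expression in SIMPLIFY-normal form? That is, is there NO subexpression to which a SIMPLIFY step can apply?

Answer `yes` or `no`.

Answer: no

Derivation:
Expression: ((((5+0)+y)*(a+(0*y)))*(4*(9+(1+a))))
Scanning for simplifiable subexpressions (pre-order)...
  at root: ((((5+0)+y)*(a+(0*y)))*(4*(9+(1+a)))) (not simplifiable)
  at L: (((5+0)+y)*(a+(0*y))) (not simplifiable)
  at LL: ((5+0)+y) (not simplifiable)
  at LLL: (5+0) (SIMPLIFIABLE)
  at LR: (a+(0*y)) (not simplifiable)
  at LRR: (0*y) (SIMPLIFIABLE)
  at R: (4*(9+(1+a))) (not simplifiable)
  at RR: (9+(1+a)) (not simplifiable)
  at RRR: (1+a) (not simplifiable)
Found simplifiable subexpr at path LLL: (5+0)
One SIMPLIFY step would give: (((5+y)*(a+(0*y)))*(4*(9+(1+a))))
-> NOT in normal form.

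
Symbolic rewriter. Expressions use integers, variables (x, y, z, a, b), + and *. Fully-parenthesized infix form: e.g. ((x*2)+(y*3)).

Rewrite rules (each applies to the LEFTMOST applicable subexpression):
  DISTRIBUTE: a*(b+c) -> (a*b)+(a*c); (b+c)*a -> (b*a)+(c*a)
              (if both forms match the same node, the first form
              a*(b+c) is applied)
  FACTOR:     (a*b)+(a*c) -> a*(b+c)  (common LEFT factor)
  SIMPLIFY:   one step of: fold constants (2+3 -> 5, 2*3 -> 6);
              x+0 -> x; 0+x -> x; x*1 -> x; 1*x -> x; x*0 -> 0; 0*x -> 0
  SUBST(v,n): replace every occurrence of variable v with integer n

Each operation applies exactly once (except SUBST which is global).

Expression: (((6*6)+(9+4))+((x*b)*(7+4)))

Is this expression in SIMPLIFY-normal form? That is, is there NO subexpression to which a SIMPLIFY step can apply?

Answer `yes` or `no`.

Expression: (((6*6)+(9+4))+((x*b)*(7+4)))
Scanning for simplifiable subexpressions (pre-order)...
  at root: (((6*6)+(9+4))+((x*b)*(7+4))) (not simplifiable)
  at L: ((6*6)+(9+4)) (not simplifiable)
  at LL: (6*6) (SIMPLIFIABLE)
  at LR: (9+4) (SIMPLIFIABLE)
  at R: ((x*b)*(7+4)) (not simplifiable)
  at RL: (x*b) (not simplifiable)
  at RR: (7+4) (SIMPLIFIABLE)
Found simplifiable subexpr at path LL: (6*6)
One SIMPLIFY step would give: ((36+(9+4))+((x*b)*(7+4)))
-> NOT in normal form.

Answer: no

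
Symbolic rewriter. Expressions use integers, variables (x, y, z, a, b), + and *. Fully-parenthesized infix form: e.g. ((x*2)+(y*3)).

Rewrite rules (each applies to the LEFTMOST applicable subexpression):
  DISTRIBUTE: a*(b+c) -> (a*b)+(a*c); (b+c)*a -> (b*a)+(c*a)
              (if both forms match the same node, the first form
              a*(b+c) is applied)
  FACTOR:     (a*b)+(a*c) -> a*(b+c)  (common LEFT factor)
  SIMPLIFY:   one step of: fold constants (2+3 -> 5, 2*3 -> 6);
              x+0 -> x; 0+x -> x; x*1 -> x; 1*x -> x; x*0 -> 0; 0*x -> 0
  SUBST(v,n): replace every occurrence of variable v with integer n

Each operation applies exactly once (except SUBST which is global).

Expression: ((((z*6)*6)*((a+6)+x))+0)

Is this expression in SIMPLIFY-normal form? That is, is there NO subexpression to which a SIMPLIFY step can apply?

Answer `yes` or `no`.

Expression: ((((z*6)*6)*((a+6)+x))+0)
Scanning for simplifiable subexpressions (pre-order)...
  at root: ((((z*6)*6)*((a+6)+x))+0) (SIMPLIFIABLE)
  at L: (((z*6)*6)*((a+6)+x)) (not simplifiable)
  at LL: ((z*6)*6) (not simplifiable)
  at LLL: (z*6) (not simplifiable)
  at LR: ((a+6)+x) (not simplifiable)
  at LRL: (a+6) (not simplifiable)
Found simplifiable subexpr at path root: ((((z*6)*6)*((a+6)+x))+0)
One SIMPLIFY step would give: (((z*6)*6)*((a+6)+x))
-> NOT in normal form.

Answer: no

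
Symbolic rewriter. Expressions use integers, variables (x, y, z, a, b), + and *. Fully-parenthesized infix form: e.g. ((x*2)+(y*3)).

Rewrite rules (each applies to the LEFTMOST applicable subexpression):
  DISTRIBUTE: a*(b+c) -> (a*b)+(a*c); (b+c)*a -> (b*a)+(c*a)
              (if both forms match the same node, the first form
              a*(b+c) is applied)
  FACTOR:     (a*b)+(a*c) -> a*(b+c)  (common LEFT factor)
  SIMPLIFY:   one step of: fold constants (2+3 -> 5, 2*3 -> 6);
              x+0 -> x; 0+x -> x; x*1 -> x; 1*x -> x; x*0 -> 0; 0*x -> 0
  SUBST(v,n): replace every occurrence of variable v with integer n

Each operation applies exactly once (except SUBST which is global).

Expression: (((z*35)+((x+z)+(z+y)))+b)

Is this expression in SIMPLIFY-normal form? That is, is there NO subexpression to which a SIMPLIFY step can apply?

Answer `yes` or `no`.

Answer: yes

Derivation:
Expression: (((z*35)+((x+z)+(z+y)))+b)
Scanning for simplifiable subexpressions (pre-order)...
  at root: (((z*35)+((x+z)+(z+y)))+b) (not simplifiable)
  at L: ((z*35)+((x+z)+(z+y))) (not simplifiable)
  at LL: (z*35) (not simplifiable)
  at LR: ((x+z)+(z+y)) (not simplifiable)
  at LRL: (x+z) (not simplifiable)
  at LRR: (z+y) (not simplifiable)
Result: no simplifiable subexpression found -> normal form.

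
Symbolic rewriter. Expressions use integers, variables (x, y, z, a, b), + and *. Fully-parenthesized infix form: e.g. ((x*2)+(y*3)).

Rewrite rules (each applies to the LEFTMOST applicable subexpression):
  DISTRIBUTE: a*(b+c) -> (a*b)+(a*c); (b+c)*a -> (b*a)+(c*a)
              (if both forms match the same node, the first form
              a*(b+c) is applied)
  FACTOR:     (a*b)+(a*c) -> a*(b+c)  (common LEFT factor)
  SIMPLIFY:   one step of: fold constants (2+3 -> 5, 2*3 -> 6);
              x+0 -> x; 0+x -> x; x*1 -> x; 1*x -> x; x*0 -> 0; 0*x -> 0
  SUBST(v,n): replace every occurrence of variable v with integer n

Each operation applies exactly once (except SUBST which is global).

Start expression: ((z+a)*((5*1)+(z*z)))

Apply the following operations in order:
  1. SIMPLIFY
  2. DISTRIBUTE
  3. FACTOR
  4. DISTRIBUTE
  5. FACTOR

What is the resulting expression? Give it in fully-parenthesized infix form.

Start: ((z+a)*((5*1)+(z*z)))
Apply SIMPLIFY at RL (target: (5*1)): ((z+a)*((5*1)+(z*z))) -> ((z+a)*(5+(z*z)))
Apply DISTRIBUTE at root (target: ((z+a)*(5+(z*z)))): ((z+a)*(5+(z*z))) -> (((z+a)*5)+((z+a)*(z*z)))
Apply FACTOR at root (target: (((z+a)*5)+((z+a)*(z*z)))): (((z+a)*5)+((z+a)*(z*z))) -> ((z+a)*(5+(z*z)))
Apply DISTRIBUTE at root (target: ((z+a)*(5+(z*z)))): ((z+a)*(5+(z*z))) -> (((z+a)*5)+((z+a)*(z*z)))
Apply FACTOR at root (target: (((z+a)*5)+((z+a)*(z*z)))): (((z+a)*5)+((z+a)*(z*z))) -> ((z+a)*(5+(z*z)))

Answer: ((z+a)*(5+(z*z)))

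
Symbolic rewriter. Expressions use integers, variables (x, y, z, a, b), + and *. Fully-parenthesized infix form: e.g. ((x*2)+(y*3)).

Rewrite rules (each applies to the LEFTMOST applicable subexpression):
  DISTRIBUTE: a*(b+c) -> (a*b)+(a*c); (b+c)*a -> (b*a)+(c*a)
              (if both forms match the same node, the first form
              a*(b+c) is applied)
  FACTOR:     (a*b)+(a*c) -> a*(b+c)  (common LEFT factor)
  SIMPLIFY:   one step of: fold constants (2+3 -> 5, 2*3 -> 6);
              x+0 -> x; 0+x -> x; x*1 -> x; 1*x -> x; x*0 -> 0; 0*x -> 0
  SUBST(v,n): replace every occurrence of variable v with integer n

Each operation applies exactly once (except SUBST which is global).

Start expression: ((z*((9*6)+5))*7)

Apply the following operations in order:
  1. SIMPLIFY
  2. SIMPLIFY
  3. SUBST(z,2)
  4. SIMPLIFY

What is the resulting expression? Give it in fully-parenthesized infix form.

Start: ((z*((9*6)+5))*7)
Apply SIMPLIFY at LRL (target: (9*6)): ((z*((9*6)+5))*7) -> ((z*(54+5))*7)
Apply SIMPLIFY at LR (target: (54+5)): ((z*(54+5))*7) -> ((z*59)*7)
Apply SUBST(z,2): ((z*59)*7) -> ((2*59)*7)
Apply SIMPLIFY at L (target: (2*59)): ((2*59)*7) -> (118*7)

Answer: (118*7)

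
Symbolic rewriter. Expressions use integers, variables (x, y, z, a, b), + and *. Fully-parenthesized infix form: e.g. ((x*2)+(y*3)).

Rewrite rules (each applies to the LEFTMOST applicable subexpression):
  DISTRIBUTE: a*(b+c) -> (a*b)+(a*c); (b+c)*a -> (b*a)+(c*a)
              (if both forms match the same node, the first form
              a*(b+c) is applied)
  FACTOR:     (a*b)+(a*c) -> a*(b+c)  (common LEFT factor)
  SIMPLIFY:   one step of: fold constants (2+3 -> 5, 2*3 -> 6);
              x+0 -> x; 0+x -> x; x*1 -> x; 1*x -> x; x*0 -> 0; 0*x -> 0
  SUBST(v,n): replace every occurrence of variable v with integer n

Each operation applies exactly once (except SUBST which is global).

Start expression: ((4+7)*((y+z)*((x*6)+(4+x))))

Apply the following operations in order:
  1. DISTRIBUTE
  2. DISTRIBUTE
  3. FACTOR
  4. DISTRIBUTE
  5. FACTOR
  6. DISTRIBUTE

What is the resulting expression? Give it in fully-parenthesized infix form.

Start: ((4+7)*((y+z)*((x*6)+(4+x))))
Apply DISTRIBUTE at root (target: ((4+7)*((y+z)*((x*6)+(4+x))))): ((4+7)*((y+z)*((x*6)+(4+x)))) -> ((4*((y+z)*((x*6)+(4+x))))+(7*((y+z)*((x*6)+(4+x)))))
Apply DISTRIBUTE at LR (target: ((y+z)*((x*6)+(4+x)))): ((4*((y+z)*((x*6)+(4+x))))+(7*((y+z)*((x*6)+(4+x))))) -> ((4*(((y+z)*(x*6))+((y+z)*(4+x))))+(7*((y+z)*((x*6)+(4+x)))))
Apply FACTOR at LR (target: (((y+z)*(x*6))+((y+z)*(4+x)))): ((4*(((y+z)*(x*6))+((y+z)*(4+x))))+(7*((y+z)*((x*6)+(4+x))))) -> ((4*((y+z)*((x*6)+(4+x))))+(7*((y+z)*((x*6)+(4+x)))))
Apply DISTRIBUTE at LR (target: ((y+z)*((x*6)+(4+x)))): ((4*((y+z)*((x*6)+(4+x))))+(7*((y+z)*((x*6)+(4+x))))) -> ((4*(((y+z)*(x*6))+((y+z)*(4+x))))+(7*((y+z)*((x*6)+(4+x)))))
Apply FACTOR at LR (target: (((y+z)*(x*6))+((y+z)*(4+x)))): ((4*(((y+z)*(x*6))+((y+z)*(4+x))))+(7*((y+z)*((x*6)+(4+x))))) -> ((4*((y+z)*((x*6)+(4+x))))+(7*((y+z)*((x*6)+(4+x)))))
Apply DISTRIBUTE at LR (target: ((y+z)*((x*6)+(4+x)))): ((4*((y+z)*((x*6)+(4+x))))+(7*((y+z)*((x*6)+(4+x))))) -> ((4*(((y+z)*(x*6))+((y+z)*(4+x))))+(7*((y+z)*((x*6)+(4+x)))))

Answer: ((4*(((y+z)*(x*6))+((y+z)*(4+x))))+(7*((y+z)*((x*6)+(4+x)))))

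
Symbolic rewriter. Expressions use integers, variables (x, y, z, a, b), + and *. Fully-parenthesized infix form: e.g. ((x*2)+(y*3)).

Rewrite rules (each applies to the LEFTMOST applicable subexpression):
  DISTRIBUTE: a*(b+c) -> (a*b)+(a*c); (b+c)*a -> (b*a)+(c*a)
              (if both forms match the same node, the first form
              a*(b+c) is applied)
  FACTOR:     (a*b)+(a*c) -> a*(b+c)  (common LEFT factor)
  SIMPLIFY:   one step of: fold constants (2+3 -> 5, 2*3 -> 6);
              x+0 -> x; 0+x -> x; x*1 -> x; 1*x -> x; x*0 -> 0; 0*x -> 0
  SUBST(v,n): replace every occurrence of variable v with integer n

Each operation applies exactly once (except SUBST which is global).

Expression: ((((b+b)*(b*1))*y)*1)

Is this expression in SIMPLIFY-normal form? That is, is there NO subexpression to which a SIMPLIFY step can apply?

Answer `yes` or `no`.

Answer: no

Derivation:
Expression: ((((b+b)*(b*1))*y)*1)
Scanning for simplifiable subexpressions (pre-order)...
  at root: ((((b+b)*(b*1))*y)*1) (SIMPLIFIABLE)
  at L: (((b+b)*(b*1))*y) (not simplifiable)
  at LL: ((b+b)*(b*1)) (not simplifiable)
  at LLL: (b+b) (not simplifiable)
  at LLR: (b*1) (SIMPLIFIABLE)
Found simplifiable subexpr at path root: ((((b+b)*(b*1))*y)*1)
One SIMPLIFY step would give: (((b+b)*(b*1))*y)
-> NOT in normal form.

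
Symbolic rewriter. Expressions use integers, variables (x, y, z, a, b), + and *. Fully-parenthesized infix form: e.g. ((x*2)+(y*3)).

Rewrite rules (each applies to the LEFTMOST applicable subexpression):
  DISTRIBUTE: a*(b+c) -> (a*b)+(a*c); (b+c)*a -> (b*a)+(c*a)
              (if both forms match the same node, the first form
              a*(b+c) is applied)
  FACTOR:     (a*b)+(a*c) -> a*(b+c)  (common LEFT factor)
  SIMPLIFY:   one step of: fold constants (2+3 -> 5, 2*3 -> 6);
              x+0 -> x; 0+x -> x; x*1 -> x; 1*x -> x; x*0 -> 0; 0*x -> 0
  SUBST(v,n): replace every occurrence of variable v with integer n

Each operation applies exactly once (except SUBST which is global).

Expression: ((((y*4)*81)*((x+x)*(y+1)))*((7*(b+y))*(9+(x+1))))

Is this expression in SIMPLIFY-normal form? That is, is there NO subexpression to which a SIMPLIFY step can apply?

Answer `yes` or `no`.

Expression: ((((y*4)*81)*((x+x)*(y+1)))*((7*(b+y))*(9+(x+1))))
Scanning for simplifiable subexpressions (pre-order)...
  at root: ((((y*4)*81)*((x+x)*(y+1)))*((7*(b+y))*(9+(x+1)))) (not simplifiable)
  at L: (((y*4)*81)*((x+x)*(y+1))) (not simplifiable)
  at LL: ((y*4)*81) (not simplifiable)
  at LLL: (y*4) (not simplifiable)
  at LR: ((x+x)*(y+1)) (not simplifiable)
  at LRL: (x+x) (not simplifiable)
  at LRR: (y+1) (not simplifiable)
  at R: ((7*(b+y))*(9+(x+1))) (not simplifiable)
  at RL: (7*(b+y)) (not simplifiable)
  at RLR: (b+y) (not simplifiable)
  at RR: (9+(x+1)) (not simplifiable)
  at RRR: (x+1) (not simplifiable)
Result: no simplifiable subexpression found -> normal form.

Answer: yes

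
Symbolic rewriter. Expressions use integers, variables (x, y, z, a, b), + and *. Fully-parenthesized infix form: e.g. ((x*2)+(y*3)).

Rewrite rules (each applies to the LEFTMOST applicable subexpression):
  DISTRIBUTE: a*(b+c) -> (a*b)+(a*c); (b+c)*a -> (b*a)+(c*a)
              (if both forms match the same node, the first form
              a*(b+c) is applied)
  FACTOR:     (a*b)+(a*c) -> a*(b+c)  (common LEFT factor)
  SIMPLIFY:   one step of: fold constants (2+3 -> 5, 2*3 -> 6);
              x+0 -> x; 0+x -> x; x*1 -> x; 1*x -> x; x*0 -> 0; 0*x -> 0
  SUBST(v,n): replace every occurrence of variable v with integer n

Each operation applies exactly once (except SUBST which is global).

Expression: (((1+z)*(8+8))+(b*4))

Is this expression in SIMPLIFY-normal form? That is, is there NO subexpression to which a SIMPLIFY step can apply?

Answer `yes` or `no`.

Expression: (((1+z)*(8+8))+(b*4))
Scanning for simplifiable subexpressions (pre-order)...
  at root: (((1+z)*(8+8))+(b*4)) (not simplifiable)
  at L: ((1+z)*(8+8)) (not simplifiable)
  at LL: (1+z) (not simplifiable)
  at LR: (8+8) (SIMPLIFIABLE)
  at R: (b*4) (not simplifiable)
Found simplifiable subexpr at path LR: (8+8)
One SIMPLIFY step would give: (((1+z)*16)+(b*4))
-> NOT in normal form.

Answer: no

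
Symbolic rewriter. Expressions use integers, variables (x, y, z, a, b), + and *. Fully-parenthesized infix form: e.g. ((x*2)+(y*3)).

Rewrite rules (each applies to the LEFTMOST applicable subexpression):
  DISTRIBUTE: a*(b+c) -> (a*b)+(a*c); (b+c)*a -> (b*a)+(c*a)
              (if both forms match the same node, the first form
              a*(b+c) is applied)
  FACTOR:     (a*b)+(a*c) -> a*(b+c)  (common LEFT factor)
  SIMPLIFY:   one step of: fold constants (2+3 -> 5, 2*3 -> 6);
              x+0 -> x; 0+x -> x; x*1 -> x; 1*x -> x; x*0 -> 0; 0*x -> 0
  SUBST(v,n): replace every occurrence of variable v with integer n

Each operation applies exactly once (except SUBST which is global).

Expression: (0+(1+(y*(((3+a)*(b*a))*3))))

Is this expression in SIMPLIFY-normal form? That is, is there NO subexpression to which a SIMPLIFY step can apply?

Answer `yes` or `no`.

Answer: no

Derivation:
Expression: (0+(1+(y*(((3+a)*(b*a))*3))))
Scanning for simplifiable subexpressions (pre-order)...
  at root: (0+(1+(y*(((3+a)*(b*a))*3)))) (SIMPLIFIABLE)
  at R: (1+(y*(((3+a)*(b*a))*3))) (not simplifiable)
  at RR: (y*(((3+a)*(b*a))*3)) (not simplifiable)
  at RRR: (((3+a)*(b*a))*3) (not simplifiable)
  at RRRL: ((3+a)*(b*a)) (not simplifiable)
  at RRRLL: (3+a) (not simplifiable)
  at RRRLR: (b*a) (not simplifiable)
Found simplifiable subexpr at path root: (0+(1+(y*(((3+a)*(b*a))*3))))
One SIMPLIFY step would give: (1+(y*(((3+a)*(b*a))*3)))
-> NOT in normal form.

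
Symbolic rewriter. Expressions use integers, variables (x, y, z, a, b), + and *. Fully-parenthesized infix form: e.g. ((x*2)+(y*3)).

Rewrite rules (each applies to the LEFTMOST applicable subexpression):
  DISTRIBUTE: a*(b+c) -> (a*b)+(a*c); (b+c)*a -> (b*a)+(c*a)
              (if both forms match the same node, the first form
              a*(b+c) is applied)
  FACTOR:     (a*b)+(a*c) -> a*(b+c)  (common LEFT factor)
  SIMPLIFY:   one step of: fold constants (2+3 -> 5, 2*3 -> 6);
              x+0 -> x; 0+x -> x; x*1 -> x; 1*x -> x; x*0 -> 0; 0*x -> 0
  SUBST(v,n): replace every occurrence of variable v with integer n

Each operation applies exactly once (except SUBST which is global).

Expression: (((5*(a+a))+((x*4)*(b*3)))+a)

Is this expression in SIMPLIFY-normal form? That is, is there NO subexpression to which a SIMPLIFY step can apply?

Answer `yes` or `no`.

Answer: yes

Derivation:
Expression: (((5*(a+a))+((x*4)*(b*3)))+a)
Scanning for simplifiable subexpressions (pre-order)...
  at root: (((5*(a+a))+((x*4)*(b*3)))+a) (not simplifiable)
  at L: ((5*(a+a))+((x*4)*(b*3))) (not simplifiable)
  at LL: (5*(a+a)) (not simplifiable)
  at LLR: (a+a) (not simplifiable)
  at LR: ((x*4)*(b*3)) (not simplifiable)
  at LRL: (x*4) (not simplifiable)
  at LRR: (b*3) (not simplifiable)
Result: no simplifiable subexpression found -> normal form.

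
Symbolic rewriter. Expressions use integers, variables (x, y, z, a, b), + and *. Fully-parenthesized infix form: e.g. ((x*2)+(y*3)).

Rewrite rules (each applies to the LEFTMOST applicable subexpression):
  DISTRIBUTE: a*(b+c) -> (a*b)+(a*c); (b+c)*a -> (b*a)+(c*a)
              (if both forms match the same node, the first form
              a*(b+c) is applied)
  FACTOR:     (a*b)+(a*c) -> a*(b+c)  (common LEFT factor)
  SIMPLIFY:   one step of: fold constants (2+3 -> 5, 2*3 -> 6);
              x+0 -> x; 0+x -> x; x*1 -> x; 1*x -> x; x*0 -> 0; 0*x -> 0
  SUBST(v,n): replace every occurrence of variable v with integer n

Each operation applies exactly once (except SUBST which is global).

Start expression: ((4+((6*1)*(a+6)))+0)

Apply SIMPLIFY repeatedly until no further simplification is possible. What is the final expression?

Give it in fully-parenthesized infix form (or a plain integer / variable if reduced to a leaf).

Answer: (4+(6*(a+6)))

Derivation:
Start: ((4+((6*1)*(a+6)))+0)
Step 1: at root: ((4+((6*1)*(a+6)))+0) -> (4+((6*1)*(a+6))); overall: ((4+((6*1)*(a+6)))+0) -> (4+((6*1)*(a+6)))
Step 2: at RL: (6*1) -> 6; overall: (4+((6*1)*(a+6))) -> (4+(6*(a+6)))
Fixed point: (4+(6*(a+6)))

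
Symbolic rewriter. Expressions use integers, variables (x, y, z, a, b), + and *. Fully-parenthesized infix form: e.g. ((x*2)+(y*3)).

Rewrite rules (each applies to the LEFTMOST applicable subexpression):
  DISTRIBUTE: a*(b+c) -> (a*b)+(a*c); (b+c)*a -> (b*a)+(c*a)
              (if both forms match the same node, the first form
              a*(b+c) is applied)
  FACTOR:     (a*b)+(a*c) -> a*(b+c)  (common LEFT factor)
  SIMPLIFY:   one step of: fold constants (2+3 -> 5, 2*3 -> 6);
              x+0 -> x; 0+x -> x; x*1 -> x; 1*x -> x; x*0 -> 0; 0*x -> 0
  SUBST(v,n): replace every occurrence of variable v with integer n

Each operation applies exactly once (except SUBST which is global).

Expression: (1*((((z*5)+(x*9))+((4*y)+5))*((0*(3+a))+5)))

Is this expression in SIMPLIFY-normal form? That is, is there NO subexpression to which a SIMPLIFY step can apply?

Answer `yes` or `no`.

Expression: (1*((((z*5)+(x*9))+((4*y)+5))*((0*(3+a))+5)))
Scanning for simplifiable subexpressions (pre-order)...
  at root: (1*((((z*5)+(x*9))+((4*y)+5))*((0*(3+a))+5))) (SIMPLIFIABLE)
  at R: ((((z*5)+(x*9))+((4*y)+5))*((0*(3+a))+5)) (not simplifiable)
  at RL: (((z*5)+(x*9))+((4*y)+5)) (not simplifiable)
  at RLL: ((z*5)+(x*9)) (not simplifiable)
  at RLLL: (z*5) (not simplifiable)
  at RLLR: (x*9) (not simplifiable)
  at RLR: ((4*y)+5) (not simplifiable)
  at RLRL: (4*y) (not simplifiable)
  at RR: ((0*(3+a))+5) (not simplifiable)
  at RRL: (0*(3+a)) (SIMPLIFIABLE)
  at RRLR: (3+a) (not simplifiable)
Found simplifiable subexpr at path root: (1*((((z*5)+(x*9))+((4*y)+5))*((0*(3+a))+5)))
One SIMPLIFY step would give: ((((z*5)+(x*9))+((4*y)+5))*((0*(3+a))+5))
-> NOT in normal form.

Answer: no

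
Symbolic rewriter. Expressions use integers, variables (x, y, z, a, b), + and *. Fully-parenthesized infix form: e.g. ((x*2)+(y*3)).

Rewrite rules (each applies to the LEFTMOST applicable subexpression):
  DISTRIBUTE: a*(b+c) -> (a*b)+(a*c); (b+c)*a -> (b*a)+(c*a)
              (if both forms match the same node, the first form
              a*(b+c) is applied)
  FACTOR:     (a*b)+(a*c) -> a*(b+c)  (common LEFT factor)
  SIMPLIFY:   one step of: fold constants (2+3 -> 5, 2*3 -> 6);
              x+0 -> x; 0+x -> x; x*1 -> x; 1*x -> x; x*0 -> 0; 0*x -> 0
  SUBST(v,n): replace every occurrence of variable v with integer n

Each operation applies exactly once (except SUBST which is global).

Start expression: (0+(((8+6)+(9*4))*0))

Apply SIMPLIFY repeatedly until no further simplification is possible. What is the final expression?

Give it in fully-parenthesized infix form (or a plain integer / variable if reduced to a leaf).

Answer: 0

Derivation:
Start: (0+(((8+6)+(9*4))*0))
Step 1: at root: (0+(((8+6)+(9*4))*0)) -> (((8+6)+(9*4))*0); overall: (0+(((8+6)+(9*4))*0)) -> (((8+6)+(9*4))*0)
Step 2: at root: (((8+6)+(9*4))*0) -> 0; overall: (((8+6)+(9*4))*0) -> 0
Fixed point: 0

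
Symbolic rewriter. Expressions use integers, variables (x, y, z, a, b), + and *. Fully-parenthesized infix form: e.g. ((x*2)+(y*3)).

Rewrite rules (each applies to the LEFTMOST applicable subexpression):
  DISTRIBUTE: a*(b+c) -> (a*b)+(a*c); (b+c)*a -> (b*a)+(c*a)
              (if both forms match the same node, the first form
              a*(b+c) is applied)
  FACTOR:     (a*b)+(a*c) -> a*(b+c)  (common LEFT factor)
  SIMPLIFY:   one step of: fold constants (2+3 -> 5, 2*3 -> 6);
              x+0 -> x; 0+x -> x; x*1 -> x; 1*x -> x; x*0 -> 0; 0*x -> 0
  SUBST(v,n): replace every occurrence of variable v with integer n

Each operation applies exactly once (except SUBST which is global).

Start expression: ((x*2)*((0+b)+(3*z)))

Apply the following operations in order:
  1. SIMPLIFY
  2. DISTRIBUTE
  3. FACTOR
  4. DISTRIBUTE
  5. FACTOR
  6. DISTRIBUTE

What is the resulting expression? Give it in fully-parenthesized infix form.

Answer: (((x*2)*b)+((x*2)*(3*z)))

Derivation:
Start: ((x*2)*((0+b)+(3*z)))
Apply SIMPLIFY at RL (target: (0+b)): ((x*2)*((0+b)+(3*z))) -> ((x*2)*(b+(3*z)))
Apply DISTRIBUTE at root (target: ((x*2)*(b+(3*z)))): ((x*2)*(b+(3*z))) -> (((x*2)*b)+((x*2)*(3*z)))
Apply FACTOR at root (target: (((x*2)*b)+((x*2)*(3*z)))): (((x*2)*b)+((x*2)*(3*z))) -> ((x*2)*(b+(3*z)))
Apply DISTRIBUTE at root (target: ((x*2)*(b+(3*z)))): ((x*2)*(b+(3*z))) -> (((x*2)*b)+((x*2)*(3*z)))
Apply FACTOR at root (target: (((x*2)*b)+((x*2)*(3*z)))): (((x*2)*b)+((x*2)*(3*z))) -> ((x*2)*(b+(3*z)))
Apply DISTRIBUTE at root (target: ((x*2)*(b+(3*z)))): ((x*2)*(b+(3*z))) -> (((x*2)*b)+((x*2)*(3*z)))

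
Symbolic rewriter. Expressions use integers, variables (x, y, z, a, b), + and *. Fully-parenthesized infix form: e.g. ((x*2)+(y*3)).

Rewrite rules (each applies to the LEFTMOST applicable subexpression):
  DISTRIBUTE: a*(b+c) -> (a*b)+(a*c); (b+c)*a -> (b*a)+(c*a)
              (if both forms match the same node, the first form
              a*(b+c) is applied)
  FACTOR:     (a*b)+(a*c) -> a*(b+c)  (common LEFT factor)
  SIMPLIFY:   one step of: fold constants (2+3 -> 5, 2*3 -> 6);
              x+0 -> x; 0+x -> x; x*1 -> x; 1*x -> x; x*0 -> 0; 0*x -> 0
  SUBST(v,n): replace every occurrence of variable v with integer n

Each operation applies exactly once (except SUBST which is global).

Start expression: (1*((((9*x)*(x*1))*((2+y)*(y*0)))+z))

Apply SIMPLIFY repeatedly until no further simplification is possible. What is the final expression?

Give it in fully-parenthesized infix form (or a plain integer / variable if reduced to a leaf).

Answer: z

Derivation:
Start: (1*((((9*x)*(x*1))*((2+y)*(y*0)))+z))
Step 1: at root: (1*((((9*x)*(x*1))*((2+y)*(y*0)))+z)) -> ((((9*x)*(x*1))*((2+y)*(y*0)))+z); overall: (1*((((9*x)*(x*1))*((2+y)*(y*0)))+z)) -> ((((9*x)*(x*1))*((2+y)*(y*0)))+z)
Step 2: at LLR: (x*1) -> x; overall: ((((9*x)*(x*1))*((2+y)*(y*0)))+z) -> ((((9*x)*x)*((2+y)*(y*0)))+z)
Step 3: at LRR: (y*0) -> 0; overall: ((((9*x)*x)*((2+y)*(y*0)))+z) -> ((((9*x)*x)*((2+y)*0))+z)
Step 4: at LR: ((2+y)*0) -> 0; overall: ((((9*x)*x)*((2+y)*0))+z) -> ((((9*x)*x)*0)+z)
Step 5: at L: (((9*x)*x)*0) -> 0; overall: ((((9*x)*x)*0)+z) -> (0+z)
Step 6: at root: (0+z) -> z; overall: (0+z) -> z
Fixed point: z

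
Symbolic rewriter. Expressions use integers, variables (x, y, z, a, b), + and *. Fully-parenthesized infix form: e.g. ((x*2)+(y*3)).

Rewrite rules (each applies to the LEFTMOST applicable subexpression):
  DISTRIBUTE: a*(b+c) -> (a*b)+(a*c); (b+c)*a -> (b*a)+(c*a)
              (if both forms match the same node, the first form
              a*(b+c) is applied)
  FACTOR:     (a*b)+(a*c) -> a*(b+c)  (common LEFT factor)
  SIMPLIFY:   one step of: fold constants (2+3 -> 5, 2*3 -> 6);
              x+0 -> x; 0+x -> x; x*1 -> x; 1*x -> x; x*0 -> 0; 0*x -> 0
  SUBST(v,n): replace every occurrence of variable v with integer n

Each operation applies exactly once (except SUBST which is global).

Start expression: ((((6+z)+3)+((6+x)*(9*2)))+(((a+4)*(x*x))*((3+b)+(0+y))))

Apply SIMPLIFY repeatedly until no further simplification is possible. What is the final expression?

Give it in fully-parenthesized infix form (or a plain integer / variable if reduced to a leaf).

Start: ((((6+z)+3)+((6+x)*(9*2)))+(((a+4)*(x*x))*((3+b)+(0+y))))
Step 1: at LRR: (9*2) -> 18; overall: ((((6+z)+3)+((6+x)*(9*2)))+(((a+4)*(x*x))*((3+b)+(0+y)))) -> ((((6+z)+3)+((6+x)*18))+(((a+4)*(x*x))*((3+b)+(0+y))))
Step 2: at RRR: (0+y) -> y; overall: ((((6+z)+3)+((6+x)*18))+(((a+4)*(x*x))*((3+b)+(0+y)))) -> ((((6+z)+3)+((6+x)*18))+(((a+4)*(x*x))*((3+b)+y)))
Fixed point: ((((6+z)+3)+((6+x)*18))+(((a+4)*(x*x))*((3+b)+y)))

Answer: ((((6+z)+3)+((6+x)*18))+(((a+4)*(x*x))*((3+b)+y)))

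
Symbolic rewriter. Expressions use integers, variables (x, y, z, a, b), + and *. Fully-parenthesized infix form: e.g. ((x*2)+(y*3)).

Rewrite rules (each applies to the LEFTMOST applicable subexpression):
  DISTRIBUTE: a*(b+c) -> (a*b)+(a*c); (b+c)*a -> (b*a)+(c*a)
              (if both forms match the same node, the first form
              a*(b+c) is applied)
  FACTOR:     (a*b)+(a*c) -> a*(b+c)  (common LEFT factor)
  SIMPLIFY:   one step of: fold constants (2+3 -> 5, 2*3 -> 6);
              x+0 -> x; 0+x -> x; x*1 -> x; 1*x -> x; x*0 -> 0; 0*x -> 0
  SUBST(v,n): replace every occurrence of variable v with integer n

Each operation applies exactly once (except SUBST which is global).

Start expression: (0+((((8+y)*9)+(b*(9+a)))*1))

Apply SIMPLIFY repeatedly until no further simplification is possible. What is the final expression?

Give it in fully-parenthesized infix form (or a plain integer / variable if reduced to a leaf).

Start: (0+((((8+y)*9)+(b*(9+a)))*1))
Step 1: at root: (0+((((8+y)*9)+(b*(9+a)))*1)) -> ((((8+y)*9)+(b*(9+a)))*1); overall: (0+((((8+y)*9)+(b*(9+a)))*1)) -> ((((8+y)*9)+(b*(9+a)))*1)
Step 2: at root: ((((8+y)*9)+(b*(9+a)))*1) -> (((8+y)*9)+(b*(9+a))); overall: ((((8+y)*9)+(b*(9+a)))*1) -> (((8+y)*9)+(b*(9+a)))
Fixed point: (((8+y)*9)+(b*(9+a)))

Answer: (((8+y)*9)+(b*(9+a)))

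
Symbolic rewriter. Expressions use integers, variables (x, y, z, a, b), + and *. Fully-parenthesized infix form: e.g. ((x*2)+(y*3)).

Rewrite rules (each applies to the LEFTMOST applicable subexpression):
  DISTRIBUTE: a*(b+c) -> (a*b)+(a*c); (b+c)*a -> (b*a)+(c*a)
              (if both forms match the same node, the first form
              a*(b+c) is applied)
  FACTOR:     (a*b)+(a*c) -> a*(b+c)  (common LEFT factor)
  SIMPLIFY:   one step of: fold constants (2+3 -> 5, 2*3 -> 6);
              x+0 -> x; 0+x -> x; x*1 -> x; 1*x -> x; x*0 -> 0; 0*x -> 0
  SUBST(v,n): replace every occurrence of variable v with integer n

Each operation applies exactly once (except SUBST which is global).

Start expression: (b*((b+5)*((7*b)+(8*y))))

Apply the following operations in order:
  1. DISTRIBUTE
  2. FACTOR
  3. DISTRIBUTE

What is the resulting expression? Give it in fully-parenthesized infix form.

Answer: (b*(((b+5)*(7*b))+((b+5)*(8*y))))

Derivation:
Start: (b*((b+5)*((7*b)+(8*y))))
Apply DISTRIBUTE at R (target: ((b+5)*((7*b)+(8*y)))): (b*((b+5)*((7*b)+(8*y)))) -> (b*(((b+5)*(7*b))+((b+5)*(8*y))))
Apply FACTOR at R (target: (((b+5)*(7*b))+((b+5)*(8*y)))): (b*(((b+5)*(7*b))+((b+5)*(8*y)))) -> (b*((b+5)*((7*b)+(8*y))))
Apply DISTRIBUTE at R (target: ((b+5)*((7*b)+(8*y)))): (b*((b+5)*((7*b)+(8*y)))) -> (b*(((b+5)*(7*b))+((b+5)*(8*y))))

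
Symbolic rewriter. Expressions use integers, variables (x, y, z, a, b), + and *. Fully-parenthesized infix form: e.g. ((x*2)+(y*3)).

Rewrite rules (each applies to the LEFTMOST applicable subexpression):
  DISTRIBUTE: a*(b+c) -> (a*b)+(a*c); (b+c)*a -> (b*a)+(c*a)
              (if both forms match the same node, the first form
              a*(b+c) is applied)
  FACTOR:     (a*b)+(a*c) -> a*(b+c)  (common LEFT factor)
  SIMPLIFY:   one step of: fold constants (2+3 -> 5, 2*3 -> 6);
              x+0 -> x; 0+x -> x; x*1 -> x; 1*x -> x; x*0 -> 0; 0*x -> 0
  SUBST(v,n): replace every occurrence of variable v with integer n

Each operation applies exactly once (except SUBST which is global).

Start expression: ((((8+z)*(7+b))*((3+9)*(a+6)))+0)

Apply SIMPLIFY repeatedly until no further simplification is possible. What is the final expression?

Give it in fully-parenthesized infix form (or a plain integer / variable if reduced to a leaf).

Answer: (((8+z)*(7+b))*(12*(a+6)))

Derivation:
Start: ((((8+z)*(7+b))*((3+9)*(a+6)))+0)
Step 1: at root: ((((8+z)*(7+b))*((3+9)*(a+6)))+0) -> (((8+z)*(7+b))*((3+9)*(a+6))); overall: ((((8+z)*(7+b))*((3+9)*(a+6)))+0) -> (((8+z)*(7+b))*((3+9)*(a+6)))
Step 2: at RL: (3+9) -> 12; overall: (((8+z)*(7+b))*((3+9)*(a+6))) -> (((8+z)*(7+b))*(12*(a+6)))
Fixed point: (((8+z)*(7+b))*(12*(a+6)))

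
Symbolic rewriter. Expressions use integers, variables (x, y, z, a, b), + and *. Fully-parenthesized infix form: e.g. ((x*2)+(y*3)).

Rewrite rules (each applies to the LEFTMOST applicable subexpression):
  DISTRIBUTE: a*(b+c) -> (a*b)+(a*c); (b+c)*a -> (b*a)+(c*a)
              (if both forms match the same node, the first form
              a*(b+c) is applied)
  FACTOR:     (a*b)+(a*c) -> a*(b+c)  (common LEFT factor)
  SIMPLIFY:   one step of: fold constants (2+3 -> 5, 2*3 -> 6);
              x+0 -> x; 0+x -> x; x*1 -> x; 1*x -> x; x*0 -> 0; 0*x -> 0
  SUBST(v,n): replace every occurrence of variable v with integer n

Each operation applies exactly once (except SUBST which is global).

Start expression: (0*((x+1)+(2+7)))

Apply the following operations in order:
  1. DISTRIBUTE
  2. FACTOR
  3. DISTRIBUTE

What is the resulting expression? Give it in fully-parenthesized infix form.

Answer: ((0*(x+1))+(0*(2+7)))

Derivation:
Start: (0*((x+1)+(2+7)))
Apply DISTRIBUTE at root (target: (0*((x+1)+(2+7)))): (0*((x+1)+(2+7))) -> ((0*(x+1))+(0*(2+7)))
Apply FACTOR at root (target: ((0*(x+1))+(0*(2+7)))): ((0*(x+1))+(0*(2+7))) -> (0*((x+1)+(2+7)))
Apply DISTRIBUTE at root (target: (0*((x+1)+(2+7)))): (0*((x+1)+(2+7))) -> ((0*(x+1))+(0*(2+7)))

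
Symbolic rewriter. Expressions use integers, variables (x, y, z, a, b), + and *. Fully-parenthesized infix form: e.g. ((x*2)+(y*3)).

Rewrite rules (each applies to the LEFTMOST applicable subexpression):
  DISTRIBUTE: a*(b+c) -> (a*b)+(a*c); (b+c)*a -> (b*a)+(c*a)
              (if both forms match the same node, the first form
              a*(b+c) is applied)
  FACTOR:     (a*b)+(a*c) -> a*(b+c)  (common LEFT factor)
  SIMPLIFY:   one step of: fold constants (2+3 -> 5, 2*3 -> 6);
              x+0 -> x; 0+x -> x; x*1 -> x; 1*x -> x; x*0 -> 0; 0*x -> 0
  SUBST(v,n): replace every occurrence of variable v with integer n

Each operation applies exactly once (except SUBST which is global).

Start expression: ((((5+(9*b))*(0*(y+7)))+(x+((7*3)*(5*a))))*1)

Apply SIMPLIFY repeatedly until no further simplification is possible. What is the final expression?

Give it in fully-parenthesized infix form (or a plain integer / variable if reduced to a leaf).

Answer: (x+(21*(5*a)))

Derivation:
Start: ((((5+(9*b))*(0*(y+7)))+(x+((7*3)*(5*a))))*1)
Step 1: at root: ((((5+(9*b))*(0*(y+7)))+(x+((7*3)*(5*a))))*1) -> (((5+(9*b))*(0*(y+7)))+(x+((7*3)*(5*a)))); overall: ((((5+(9*b))*(0*(y+7)))+(x+((7*3)*(5*a))))*1) -> (((5+(9*b))*(0*(y+7)))+(x+((7*3)*(5*a))))
Step 2: at LR: (0*(y+7)) -> 0; overall: (((5+(9*b))*(0*(y+7)))+(x+((7*3)*(5*a)))) -> (((5+(9*b))*0)+(x+((7*3)*(5*a))))
Step 3: at L: ((5+(9*b))*0) -> 0; overall: (((5+(9*b))*0)+(x+((7*3)*(5*a)))) -> (0+(x+((7*3)*(5*a))))
Step 4: at root: (0+(x+((7*3)*(5*a)))) -> (x+((7*3)*(5*a))); overall: (0+(x+((7*3)*(5*a)))) -> (x+((7*3)*(5*a)))
Step 5: at RL: (7*3) -> 21; overall: (x+((7*3)*(5*a))) -> (x+(21*(5*a)))
Fixed point: (x+(21*(5*a)))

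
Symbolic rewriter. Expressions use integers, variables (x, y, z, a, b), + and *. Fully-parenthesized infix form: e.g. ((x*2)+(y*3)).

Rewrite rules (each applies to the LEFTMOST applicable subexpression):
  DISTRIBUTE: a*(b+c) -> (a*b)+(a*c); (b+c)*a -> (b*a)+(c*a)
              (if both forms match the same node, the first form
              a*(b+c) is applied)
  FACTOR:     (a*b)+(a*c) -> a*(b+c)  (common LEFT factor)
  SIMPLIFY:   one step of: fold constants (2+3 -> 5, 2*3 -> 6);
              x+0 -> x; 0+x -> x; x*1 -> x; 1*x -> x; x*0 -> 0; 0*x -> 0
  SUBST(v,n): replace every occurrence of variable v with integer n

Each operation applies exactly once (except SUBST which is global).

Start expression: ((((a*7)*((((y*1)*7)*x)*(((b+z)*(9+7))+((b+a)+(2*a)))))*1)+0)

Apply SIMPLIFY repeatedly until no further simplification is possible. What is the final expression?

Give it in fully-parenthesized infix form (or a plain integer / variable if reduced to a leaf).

Start: ((((a*7)*((((y*1)*7)*x)*(((b+z)*(9+7))+((b+a)+(2*a)))))*1)+0)
Step 1: at root: ((((a*7)*((((y*1)*7)*x)*(((b+z)*(9+7))+((b+a)+(2*a)))))*1)+0) -> (((a*7)*((((y*1)*7)*x)*(((b+z)*(9+7))+((b+a)+(2*a)))))*1); overall: ((((a*7)*((((y*1)*7)*x)*(((b+z)*(9+7))+((b+a)+(2*a)))))*1)+0) -> (((a*7)*((((y*1)*7)*x)*(((b+z)*(9+7))+((b+a)+(2*a)))))*1)
Step 2: at root: (((a*7)*((((y*1)*7)*x)*(((b+z)*(9+7))+((b+a)+(2*a)))))*1) -> ((a*7)*((((y*1)*7)*x)*(((b+z)*(9+7))+((b+a)+(2*a))))); overall: (((a*7)*((((y*1)*7)*x)*(((b+z)*(9+7))+((b+a)+(2*a)))))*1) -> ((a*7)*((((y*1)*7)*x)*(((b+z)*(9+7))+((b+a)+(2*a)))))
Step 3: at RLLL: (y*1) -> y; overall: ((a*7)*((((y*1)*7)*x)*(((b+z)*(9+7))+((b+a)+(2*a))))) -> ((a*7)*(((y*7)*x)*(((b+z)*(9+7))+((b+a)+(2*a)))))
Step 4: at RRLR: (9+7) -> 16; overall: ((a*7)*(((y*7)*x)*(((b+z)*(9+7))+((b+a)+(2*a))))) -> ((a*7)*(((y*7)*x)*(((b+z)*16)+((b+a)+(2*a)))))
Fixed point: ((a*7)*(((y*7)*x)*(((b+z)*16)+((b+a)+(2*a)))))

Answer: ((a*7)*(((y*7)*x)*(((b+z)*16)+((b+a)+(2*a)))))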